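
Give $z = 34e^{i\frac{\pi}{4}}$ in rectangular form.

a = r cos θ = 34 * sqrt(2)/2 = 17*sqrt(2)
b = r sin θ = 34 * sqrt(2)/2 = 17*sqrt(2)
z = 17*sqrt(2) + 17*sqrt(2)i


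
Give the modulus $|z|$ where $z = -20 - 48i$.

|z| = sqrt(a^2 + b^2) = sqrt((-20)^2 + (-48)^2) = sqrt(2704) = 52


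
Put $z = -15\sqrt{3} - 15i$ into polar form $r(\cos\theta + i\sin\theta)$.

r = |z| = sqrt(a^2 + b^2) = sqrt((-15*sqrt(3))^2 + (-15)^2) = sqrt(675 + 225) = sqrt(900) = 30
θ = arctan(b/a) = arctan(-15/-25.9808) (quadrant-adjusted) = 210°
z = 30(cos 210° + i sin 210°)


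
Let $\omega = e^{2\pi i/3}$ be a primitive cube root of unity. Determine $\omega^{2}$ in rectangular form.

ω^2 = e^(2πi·2/3) = e^(i·4π/3)
= cos(4π/3) + i sin(4π/3)
= -1/2 - (sqrt(3)/2)i


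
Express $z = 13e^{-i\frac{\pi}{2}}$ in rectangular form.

a = r cos θ = 13 * 0 = 0
b = r sin θ = 13 * -1 = -13
z = -13i


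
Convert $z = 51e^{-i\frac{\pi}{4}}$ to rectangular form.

a = r cos θ = 51 * sqrt(2)/2 = 51*sqrt(2)/2
b = r sin θ = 51 * -sqrt(2)/2 = -51*sqrt(2)/2
z = 51*sqrt(2)/2 - (51*sqrt(2)/2)i


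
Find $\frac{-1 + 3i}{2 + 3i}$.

Multiply numerator and denominator by conjugate (2 - 3i):
= (-1 + 3i)(2 - 3i) / (2^2 + 3^2)
= (7 + 9i) / 13
= 7/13 + (9/13)i


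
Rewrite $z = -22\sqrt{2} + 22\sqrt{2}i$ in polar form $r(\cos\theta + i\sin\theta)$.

r = |z| = sqrt(a^2 + b^2) = sqrt((-22*sqrt(2))^2 + (22*sqrt(2))^2) = sqrt(968 + 968) = sqrt(1936) = 44
θ = arctan(b/a) = arctan(31.1127/-31.1127) (quadrant-adjusted) = 135°
z = 44(cos 135° + i sin 135°)


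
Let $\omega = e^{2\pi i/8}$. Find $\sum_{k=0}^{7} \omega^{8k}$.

Since 8 divides 8, ω^8 = (ω^8)^1 = 1^1 = 1, so every term is 1.
Sum = 8 · 1 = 8


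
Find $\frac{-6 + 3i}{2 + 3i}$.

Multiply numerator and denominator by conjugate (2 - 3i):
= (-6 + 3i)(2 - 3i) / (2^2 + 3^2)
= (-3 + 24i) / 13
= -3/13 + (24/13)i


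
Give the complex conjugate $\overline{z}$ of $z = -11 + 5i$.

If z = a + bi, then conjugate(z) = a - bi
conjugate(-11 + 5i) = -11 - 5i


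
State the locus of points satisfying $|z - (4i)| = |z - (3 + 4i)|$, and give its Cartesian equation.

|z - z1| = |z - z2| means z is equidistant from z1 and z2,
i.e. the perpendicular bisector of the segment from (0, 4) to (3, 4) (midpoint (3/2, 4)).
With z = x + yi, square both sides:
(x - 0)^2 + (y - 4)^2 = (x - 3)^2 + (y - 4)^2
The x^2 and y^2 terms cancel: 6x + 0y = 25 - 16 = 9
Simplify: x = 3/2
Locus: Perpendicular bisector of the segment from (0, 4) to (3, 4): the line x = 3/2


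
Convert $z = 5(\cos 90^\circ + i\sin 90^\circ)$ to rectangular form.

a = r cos θ = 5 * 0 = 0
b = r sin θ = 5 * 1 = 5
z = 5i


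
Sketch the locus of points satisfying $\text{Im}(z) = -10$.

Im(z) = y where z = x + yi; the equation y = -10 is satisfied by all points with that y-coordinate
Locus: Horizontal line y = -10


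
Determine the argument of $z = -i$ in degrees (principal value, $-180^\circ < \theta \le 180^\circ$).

a = 0 and b < 0, so z lies on the negative imaginary axis: θ = -90°


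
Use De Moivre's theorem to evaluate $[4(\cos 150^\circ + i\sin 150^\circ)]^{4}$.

By De Moivre: z^n = r^n(cos(nθ) + i sin(nθ))
= 4^4(cos(4*150°) + i sin(4*150°))
= 256(cos 240° + i sin 240°)
= -128 - 128*sqrt(3)i


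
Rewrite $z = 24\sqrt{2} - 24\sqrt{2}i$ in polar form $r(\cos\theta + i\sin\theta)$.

r = |z| = sqrt(a^2 + b^2) = sqrt((24*sqrt(2))^2 + (-24*sqrt(2))^2) = sqrt(1152 + 1152) = sqrt(2304) = 48
θ = arctan(b/a) = arctan(-33.9411/33.9411) (quadrant-adjusted) = 315°
z = 48(cos 315° + i sin 315°)


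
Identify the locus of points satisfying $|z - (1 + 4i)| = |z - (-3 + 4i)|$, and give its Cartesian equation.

|z - z1| = |z - z2| means z is equidistant from z1 and z2,
i.e. the perpendicular bisector of the segment from (1, 4) to (-3, 4) (midpoint (-1, 4)).
With z = x + yi, square both sides:
(x - 1)^2 + (y - 4)^2 = (x - (-3))^2 + (y - 4)^2
The x^2 and y^2 terms cancel: -8x + 0y = 25 - 17 = 8
Simplify: x = -1
Locus: Perpendicular bisector of the segment from (1, 4) to (-3, 4): the line x = -1


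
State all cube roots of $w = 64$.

|w| = 64, arg(w) = 0°
Root modulus = 64^(1/3) = 4
Root arguments: θ_k = (0° + 360°k)/3 for k = 0, 1, ..., 2
Roots: 4, -2 + 2*sqrt(3)i, -2 - 2*sqrt(3)i


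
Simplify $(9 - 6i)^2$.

(a + bi)^2 = a^2 - b^2 + 2abi
= 9^2 - (-6)^2 + 2*9*(-6)i
= 45 - 108i


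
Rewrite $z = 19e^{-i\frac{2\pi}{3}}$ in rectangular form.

a = r cos θ = 19 * -1/2 = -19/2
b = r sin θ = 19 * -sqrt(3)/2 = -19*sqrt(3)/2
z = -19/2 - (19*sqrt(3)/2)i


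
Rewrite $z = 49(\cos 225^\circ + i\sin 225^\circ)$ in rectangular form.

a = r cos θ = 49 * -sqrt(2)/2 = -49*sqrt(2)/2
b = r sin θ = 49 * -sqrt(2)/2 = -49*sqrt(2)/2
z = -49*sqrt(2)/2 - (49*sqrt(2)/2)i


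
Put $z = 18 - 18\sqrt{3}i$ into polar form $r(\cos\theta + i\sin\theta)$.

r = |z| = sqrt(a^2 + b^2) = sqrt((18)^2 + (-18*sqrt(3))^2) = sqrt(324 + 972) = sqrt(1296) = 36
θ = arctan(b/a) = arctan(-31.1769/18) (quadrant-adjusted) = 300°
z = 36(cos 300° + i sin 300°)


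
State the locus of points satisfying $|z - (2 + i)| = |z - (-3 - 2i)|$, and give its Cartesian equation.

|z - z1| = |z - z2| means z is equidistant from z1 and z2,
i.e. the perpendicular bisector of the segment from (2, 1) to (-3, -2) (midpoint (-1/2, -1/2)).
With z = x + yi, square both sides:
(x - 2)^2 + (y - 1)^2 = (x - (-3))^2 + (y - (-2))^2
The x^2 and y^2 terms cancel: -10x + (-6)y = 13 - 5 = 8
Simplify: 5x + 3y = -4
Locus: Perpendicular bisector of the segment from (2, 1) to (-3, -2): the line 5x + 3y = -4


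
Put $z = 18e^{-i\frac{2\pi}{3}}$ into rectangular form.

a = r cos θ = 18 * -1/2 = -9
b = r sin θ = 18 * -sqrt(3)/2 = -9*sqrt(3)
z = -9 - 9*sqrt(3)i


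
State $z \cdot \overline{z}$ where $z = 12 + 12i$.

z * conjugate(z) = |z|^2 = a^2 + b^2
= 12^2 + 12^2 = 288


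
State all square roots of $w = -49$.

|w| = 49, arg(w) = 180°
Root modulus = 49^(1/2) = 7
Root arguments: θ_k = (180° + 360°k)/2 for k = 0, 1, ..., 1
Roots: 7i, -7i


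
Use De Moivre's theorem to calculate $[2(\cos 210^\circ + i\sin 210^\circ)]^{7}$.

By De Moivre: z^n = r^n(cos(nθ) + i sin(nθ))
= 2^7(cos(7*210°) + i sin(7*210°))
= 128(cos 30° + i sin 30°)
= 64*sqrt(3) + 64i


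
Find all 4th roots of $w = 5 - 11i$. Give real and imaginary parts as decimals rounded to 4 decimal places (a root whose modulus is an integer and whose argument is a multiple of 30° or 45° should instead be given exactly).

|w| = sqrt(146) ≈ 12.083046, arg(w) ≈ 294.443955°
Root modulus = sqrt(146)^(1/4) ≈ 1.864422
Root arguments: θ_k = (arg(w) + 360°k)/4 for k = 0, 1, ..., 3
Compute each root as (root modulus)(cos θ_k + i sin θ_k) using full-precision intermediates, then round to 4 decimal places.
Roots: 0.5261 + 1.7887i, -1.7887 + 0.5261i, -0.5261 - 1.7887i, 1.7887 - 0.5261i


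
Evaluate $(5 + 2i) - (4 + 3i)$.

(5 - 4) + (2 - 3)i = 1 - i


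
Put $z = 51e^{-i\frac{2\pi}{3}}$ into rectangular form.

a = r cos θ = 51 * -1/2 = -51/2
b = r sin θ = 51 * -sqrt(3)/2 = -51*sqrt(3)/2
z = -51/2 - (51*sqrt(3)/2)i


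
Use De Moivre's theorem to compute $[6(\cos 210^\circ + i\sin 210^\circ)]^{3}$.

By De Moivre: z^n = r^n(cos(nθ) + i sin(nθ))
= 6^3(cos(3*210°) + i sin(3*210°))
= 216(cos 270° + i sin 270°)
= -216i


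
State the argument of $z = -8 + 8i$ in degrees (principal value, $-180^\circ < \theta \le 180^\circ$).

θ = arctan(b/a) = arctan(8/-8) (quadrant-adjusted) = 135°


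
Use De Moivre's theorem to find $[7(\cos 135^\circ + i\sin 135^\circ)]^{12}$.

By De Moivre: z^n = r^n(cos(nθ) + i sin(nθ))
= 7^12(cos(12*135°) + i sin(12*135°))
= 13841287201(cos 180° + i sin 180°)
= -13841287201


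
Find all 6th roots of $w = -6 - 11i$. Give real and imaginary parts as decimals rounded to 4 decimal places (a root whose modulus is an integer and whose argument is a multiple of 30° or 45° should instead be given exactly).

|w| = sqrt(157) ≈ 12.529964, arg(w) ≈ 241.389540°
Root modulus = sqrt(157)^(1/6) ≈ 1.524023
Root arguments: θ_k = (arg(w) + 360°k)/6 for k = 0, 1, ..., 5
Compute each root as (root modulus)(cos θ_k + i sin θ_k) using full-precision intermediates, then round to 4 decimal places.
Roots: 1.1635 + 0.9843i, -0.2707 + 1.4998i, -1.4342 + 0.5155i, -1.1635 - 0.9843i, 0.2707 - 1.4998i, 1.4342 - 0.5155i


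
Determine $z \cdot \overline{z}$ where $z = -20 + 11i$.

z * conjugate(z) = |z|^2 = a^2 + b^2
= (-20)^2 + 11^2 = 521


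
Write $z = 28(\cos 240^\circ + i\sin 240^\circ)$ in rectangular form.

a = r cos θ = 28 * -1/2 = -14
b = r sin θ = 28 * -sqrt(3)/2 = -14*sqrt(3)
z = -14 - 14*sqrt(3)i


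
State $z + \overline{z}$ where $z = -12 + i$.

z + conjugate(z) = (a + bi) + (a - bi) = 2a
= 2 * (-12) = -24


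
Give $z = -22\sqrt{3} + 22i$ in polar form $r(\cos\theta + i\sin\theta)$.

r = |z| = sqrt(a^2 + b^2) = sqrt((-22*sqrt(3))^2 + (22)^2) = sqrt(1452 + 484) = sqrt(1936) = 44
θ = arctan(b/a) = arctan(22/-38.1051) (quadrant-adjusted) = 150°
z = 44(cos 150° + i sin 150°)


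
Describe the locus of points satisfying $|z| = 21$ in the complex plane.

|z| = 21 means sqrt(x^2 + y^2) = 21
This is a circle of radius 21 centered at the origin


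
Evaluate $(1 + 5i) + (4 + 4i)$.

(1 + 4) + (5 + 4)i = 5 + 9i


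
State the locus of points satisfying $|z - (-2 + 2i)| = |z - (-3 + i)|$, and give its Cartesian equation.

|z - z1| = |z - z2| means z is equidistant from z1 and z2,
i.e. the perpendicular bisector of the segment from (-2, 2) to (-3, 1) (midpoint (-5/2, 3/2)).
With z = x + yi, square both sides:
(x - (-2))^2 + (y - 2)^2 = (x - (-3))^2 + (y - 1)^2
The x^2 and y^2 terms cancel: -2x + (-2)y = 10 - 8 = 2
Simplify: x + y = -1
Locus: Perpendicular bisector of the segment from (-2, 2) to (-3, 1): the line x + y = -1


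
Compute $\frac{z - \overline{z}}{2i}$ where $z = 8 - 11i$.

z - conjugate(z) = 2bi
(z - conjugate(z))/(2i) = 2bi/(2i) = b = -11


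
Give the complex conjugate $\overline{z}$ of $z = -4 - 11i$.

If z = a + bi, then conjugate(z) = a - bi
conjugate(-4 - 11i) = -4 + 11i


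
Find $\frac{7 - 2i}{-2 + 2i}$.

Multiply numerator and denominator by conjugate (-2 - 2i):
= (7 - 2i)(-2 - 2i) / ((-2)^2 + 2^2)
= (-18 - 10i) / 8
Divide through by 2: (-9 - 5i) / 4
= -9/4 - (5/4)i


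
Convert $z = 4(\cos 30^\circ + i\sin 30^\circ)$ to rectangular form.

a = r cos θ = 4 * sqrt(3)/2 = 2*sqrt(3)
b = r sin θ = 4 * 1/2 = 2
z = 2*sqrt(3) + 2i


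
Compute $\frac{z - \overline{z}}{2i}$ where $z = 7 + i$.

z - conjugate(z) = 2bi
(z - conjugate(z))/(2i) = 2bi/(2i) = b = 1


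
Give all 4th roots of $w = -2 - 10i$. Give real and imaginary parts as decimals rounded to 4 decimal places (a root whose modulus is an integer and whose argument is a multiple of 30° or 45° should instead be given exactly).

|w| = sqrt(104) ≈ 10.198039, arg(w) ≈ 258.690068°
Root modulus = sqrt(104)^(1/4) ≈ 1.787019
Root arguments: θ_k = (arg(w) + 360°k)/4 for k = 0, 1, ..., 3
Compute each root as (root modulus)(cos θ_k + i sin θ_k) using full-precision intermediates, then round to 4 decimal places.
Roots: 0.7645 + 1.6152i, -1.6152 + 0.7645i, -0.7645 - 1.6152i, 1.6152 - 0.7645i


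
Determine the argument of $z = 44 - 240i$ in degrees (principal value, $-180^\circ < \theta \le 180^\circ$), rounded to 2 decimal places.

θ = arctan(b/a) = arctan(-240/44) (quadrant-adjusted) = -79.61°


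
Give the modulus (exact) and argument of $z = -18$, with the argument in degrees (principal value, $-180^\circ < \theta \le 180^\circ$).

|z| = sqrt((-18)^2 + 0^2) = 18
b = 0 and a < 0, so z lies on the negative real axis: arg(z) = 180°


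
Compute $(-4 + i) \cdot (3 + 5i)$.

(a1*a2 - b1*b2) + (a1*b2 + b1*a2)i
= (-12 - 5) + (-20 + 3)i
= -17 - 17i


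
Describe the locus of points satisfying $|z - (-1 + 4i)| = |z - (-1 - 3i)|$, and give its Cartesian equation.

|z - z1| = |z - z2| means z is equidistant from z1 and z2,
i.e. the perpendicular bisector of the segment from (-1, 4) to (-1, -3) (midpoint (-1, 1/2)).
With z = x + yi, square both sides:
(x - (-1))^2 + (y - 4)^2 = (x - (-1))^2 + (y - (-3))^2
The x^2 and y^2 terms cancel: 0x + (-14)y = 10 - 17 = -7
Simplify: y = 1/2
Locus: Perpendicular bisector of the segment from (-1, 4) to (-1, -3): the line y = 1/2


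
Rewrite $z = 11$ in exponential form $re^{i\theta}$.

r = |z| = sqrt((11)^2 + (0)^2) = sqrt(121 + 0) = sqrt(121) = 11
b = 0 and a > 0, so z lies on the positive real axis: θ = 0
z = 11e^(i*0) = 11


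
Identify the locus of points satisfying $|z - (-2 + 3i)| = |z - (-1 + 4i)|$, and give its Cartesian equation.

|z - z1| = |z - z2| means z is equidistant from z1 and z2,
i.e. the perpendicular bisector of the segment from (-2, 3) to (-1, 4) (midpoint (-3/2, 7/2)).
With z = x + yi, square both sides:
(x - (-2))^2 + (y - 3)^2 = (x - (-1))^2 + (y - 4)^2
The x^2 and y^2 terms cancel: 2x + 2y = 17 - 13 = 4
Simplify: x + y = 2
Locus: Perpendicular bisector of the segment from (-2, 3) to (-1, 4): the line x + y = 2


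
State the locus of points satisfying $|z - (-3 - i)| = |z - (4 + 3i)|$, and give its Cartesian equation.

|z - z1| = |z - z2| means z is equidistant from z1 and z2,
i.e. the perpendicular bisector of the segment from (-3, -1) to (4, 3) (midpoint (1/2, 1)).
With z = x + yi, square both sides:
(x - (-3))^2 + (y - (-1))^2 = (x - 4)^2 + (y - 3)^2
The x^2 and y^2 terms cancel: 14x + 8y = 25 - 10 = 15
Simplify: 14x + 8y = 15
Locus: Perpendicular bisector of the segment from (-3, -1) to (4, 3): the line 14x + 8y = 15


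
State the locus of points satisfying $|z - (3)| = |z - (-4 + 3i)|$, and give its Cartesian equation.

|z - z1| = |z - z2| means z is equidistant from z1 and z2,
i.e. the perpendicular bisector of the segment from (3, 0) to (-4, 3) (midpoint (-1/2, 3/2)).
With z = x + yi, square both sides:
(x - 3)^2 + (y - 0)^2 = (x - (-4))^2 + (y - 3)^2
The x^2 and y^2 terms cancel: -14x + 6y = 25 - 9 = 16
Simplify: 7x - 3y = -8
Locus: Perpendicular bisector of the segment from (3, 0) to (-4, 3): the line 7x - 3y = -8


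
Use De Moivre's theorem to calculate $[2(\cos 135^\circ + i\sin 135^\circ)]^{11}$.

By De Moivre: z^n = r^n(cos(nθ) + i sin(nθ))
= 2^11(cos(11*135°) + i sin(11*135°))
= 2048(cos 45° + i sin 45°)
= 1024*sqrt(2) + 1024*sqrt(2)i


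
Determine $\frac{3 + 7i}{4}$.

Divisor is real, so divide each part by 4:
= 3/4 + (7/4)i


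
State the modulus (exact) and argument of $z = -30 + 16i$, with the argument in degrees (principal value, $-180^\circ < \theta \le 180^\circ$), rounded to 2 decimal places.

|z| = sqrt((-30)^2 + 16^2) = 34
arg(z) = arctan(b/a) = arctan(16/-30) (quadrant-adjusted) = 151.93°


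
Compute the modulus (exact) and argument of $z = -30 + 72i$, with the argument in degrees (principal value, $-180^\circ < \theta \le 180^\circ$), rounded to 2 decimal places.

|z| = sqrt((-30)^2 + 72^2) = 78
arg(z) = arctan(b/a) = arctan(72/-30) (quadrant-adjusted) = 112.62°


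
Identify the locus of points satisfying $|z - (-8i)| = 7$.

|z - z0| = r describes a circle centered at z0 with radius r
Here z0 = -8i and r = 7
Locus: Circle centered at (0, -8) with radius 7


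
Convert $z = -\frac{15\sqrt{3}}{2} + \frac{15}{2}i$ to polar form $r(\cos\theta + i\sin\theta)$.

r = |z| = sqrt(a^2 + b^2) = sqrt((-15*sqrt(3)/2)^2 + (15/2)^2) = sqrt(675/4 + 225/4) = sqrt(225) = 15
θ = arctan(b/a) = arctan(7.5/-12.9904) (quadrant-adjusted) = 150°
z = 15(cos 150° + i sin 150°)


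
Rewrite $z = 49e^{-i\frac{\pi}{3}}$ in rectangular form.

a = r cos θ = 49 * 1/2 = 49/2
b = r sin θ = 49 * -sqrt(3)/2 = -49*sqrt(3)/2
z = 49/2 - (49*sqrt(3)/2)i


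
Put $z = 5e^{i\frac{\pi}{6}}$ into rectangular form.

a = r cos θ = 5 * sqrt(3)/2 = 5*sqrt(3)/2
b = r sin θ = 5 * 1/2 = 5/2
z = 5*sqrt(3)/2 + (5/2)i


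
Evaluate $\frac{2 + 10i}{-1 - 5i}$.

Multiply numerator and denominator by conjugate (-1 + 5i):
= (2 + 10i)(-1 + 5i) / ((-1)^2 + (-5)^2)
= (-52) / 26
= -2


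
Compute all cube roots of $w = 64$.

|w| = 64, arg(w) = 0°
Root modulus = 64^(1/3) = 4
Root arguments: θ_k = (0° + 360°k)/3 for k = 0, 1, ..., 2
Roots: 4, -2 + 2*sqrt(3)i, -2 - 2*sqrt(3)i


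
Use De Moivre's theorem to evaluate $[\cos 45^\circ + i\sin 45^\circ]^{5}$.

By De Moivre: z^n = r^n(cos(nθ) + i sin(nθ))
= 1^5(cos(5*45°) + i sin(5*45°))
= 1(cos 225° + i sin 225°)
= -sqrt(2)/2 - (sqrt(2)/2)i


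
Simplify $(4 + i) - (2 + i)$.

(4 - 2) + (1 - 1)i = 2


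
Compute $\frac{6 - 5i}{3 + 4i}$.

Multiply numerator and denominator by conjugate (3 - 4i):
= (6 - 5i)(3 - 4i) / (3^2 + 4^2)
= (-2 - 39i) / 25
= -2/25 - (39/25)i


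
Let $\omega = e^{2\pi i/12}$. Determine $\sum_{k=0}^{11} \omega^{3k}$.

Let ζ = ω^3 = e^(2πi·3/12). Since 12 ∤ 3, ζ ≠ 1.
Sum = Σ_{k=0}^{11} ζ^k = (ζ^12 - 1)/(ζ - 1) = (ω^{3·12} - 1)/(ζ - 1) = (1 - 1)/(ζ - 1) = 0


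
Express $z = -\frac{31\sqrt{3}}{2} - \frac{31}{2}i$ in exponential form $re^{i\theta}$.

r = |z| = sqrt((-31*sqrt(3)/2)^2 + (-31/2)^2) = sqrt(2883/4 + 961/4) = sqrt(961) = 31
θ = arctan(b/a) = arctan(-15.5/-26.8468) (quadrant-adjusted) = -150° = -5π/6
z = 31e^(-i*5π/6)


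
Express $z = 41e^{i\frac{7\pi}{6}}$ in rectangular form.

a = r cos θ = 41 * -sqrt(3)/2 = -41*sqrt(3)/2
b = r sin θ = 41 * -1/2 = -41/2
z = -41*sqrt(3)/2 - (41/2)i


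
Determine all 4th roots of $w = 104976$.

|w| = 104976, arg(w) = 0°
Root modulus = 104976^(1/4) = 18
Root arguments: θ_k = (0° + 360°k)/4 for k = 0, 1, ..., 3
Roots: 18, 18i, -18, -18i


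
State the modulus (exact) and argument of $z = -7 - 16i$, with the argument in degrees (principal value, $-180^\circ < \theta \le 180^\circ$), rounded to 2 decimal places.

|z| = sqrt((-7)^2 + (-16)^2) = sqrt(305)
arg(z) = arctan(b/a) = arctan(-16/-7) (quadrant-adjusted) = -113.63°


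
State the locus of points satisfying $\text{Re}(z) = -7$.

Re(z) = x where z = x + yi; the equation x = -7 is satisfied by all points with that x-coordinate
Locus: Vertical line x = -7


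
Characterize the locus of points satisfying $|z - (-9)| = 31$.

|z - z0| = r describes a circle centered at z0 with radius r
Here z0 = -9 and r = 31
Locus: Circle centered at (-9, 0) with radius 31


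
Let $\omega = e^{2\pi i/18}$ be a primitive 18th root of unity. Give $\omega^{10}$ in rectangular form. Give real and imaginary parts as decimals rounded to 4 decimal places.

ω^10 = e^(2πi·10/18) = e^(i·10π/9)
= cos(10π/9) + i sin(10π/9)
= -0.9397 - 0.3420i


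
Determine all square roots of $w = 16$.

|w| = 16, arg(w) = 0°
Root modulus = 16^(1/2) = 4
Root arguments: θ_k = (0° + 360°k)/2 for k = 0, 1, ..., 1
Roots: 4, -4


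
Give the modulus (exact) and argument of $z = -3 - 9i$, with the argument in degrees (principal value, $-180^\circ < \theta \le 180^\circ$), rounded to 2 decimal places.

|z| = sqrt((-3)^2 + (-9)^2) = sqrt(90)
arg(z) = arctan(b/a) = arctan(-9/-3) (quadrant-adjusted) = -108.43°


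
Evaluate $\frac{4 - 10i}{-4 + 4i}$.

Multiply numerator and denominator by conjugate (-4 - 4i):
= (4 - 10i)(-4 - 4i) / ((-4)^2 + 4^2)
= (-56 + 24i) / 32
Divide through by 8: (-7 + 3i) / 4
= -7/4 + (3/4)i


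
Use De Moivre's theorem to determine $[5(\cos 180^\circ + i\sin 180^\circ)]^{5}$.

By De Moivre: z^n = r^n(cos(nθ) + i sin(nθ))
= 5^5(cos(5*180°) + i sin(5*180°))
= 3125(cos 180° + i sin 180°)
= -3125


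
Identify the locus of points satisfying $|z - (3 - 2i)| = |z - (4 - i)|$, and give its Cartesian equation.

|z - z1| = |z - z2| means z is equidistant from z1 and z2,
i.e. the perpendicular bisector of the segment from (3, -2) to (4, -1) (midpoint (7/2, -3/2)).
With z = x + yi, square both sides:
(x - 3)^2 + (y - (-2))^2 = (x - 4)^2 + (y - (-1))^2
The x^2 and y^2 terms cancel: 2x + 2y = 17 - 13 = 4
Simplify: x + y = 2
Locus: Perpendicular bisector of the segment from (3, -2) to (4, -1): the line x + y = 2


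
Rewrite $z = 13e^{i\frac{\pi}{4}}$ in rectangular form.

a = r cos θ = 13 * sqrt(2)/2 = 13*sqrt(2)/2
b = r sin θ = 13 * sqrt(2)/2 = 13*sqrt(2)/2
z = 13*sqrt(2)/2 + (13*sqrt(2)/2)i


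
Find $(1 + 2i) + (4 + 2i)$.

(1 + 4) + (2 + 2)i = 5 + 4i


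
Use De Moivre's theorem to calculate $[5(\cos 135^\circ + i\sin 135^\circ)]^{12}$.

By De Moivre: z^n = r^n(cos(nθ) + i sin(nθ))
= 5^12(cos(12*135°) + i sin(12*135°))
= 244140625(cos 180° + i sin 180°)
= -244140625


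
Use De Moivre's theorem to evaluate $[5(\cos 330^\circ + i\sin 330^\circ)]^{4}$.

By De Moivre: z^n = r^n(cos(nθ) + i sin(nθ))
= 5^4(cos(4*330°) + i sin(4*330°))
= 625(cos 240° + i sin 240°)
= -625/2 - (625*sqrt(3)/2)i


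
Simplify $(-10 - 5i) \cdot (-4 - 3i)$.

(a1*a2 - b1*b2) + (a1*b2 + b1*a2)i
= (40 - 15) + (30 + 20)i
= 25 + 50i


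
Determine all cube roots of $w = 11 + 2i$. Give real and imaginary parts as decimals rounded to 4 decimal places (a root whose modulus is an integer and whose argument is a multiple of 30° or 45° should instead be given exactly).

|w| = sqrt(125) ≈ 11.180340, arg(w) ≈ 10.304846°
Root modulus = sqrt(125)^(1/3) ≈ 2.236068
Root arguments: θ_k = (arg(w) + 360°k)/3 for k = 0, 1, ..., 2
Compute each root as (root modulus)(cos θ_k + i sin θ_k) using full-precision intermediates, then round to 4 decimal places.
Roots: 2.2321 + 0.1340i, -1.2321 + 1.8660i, -1.0000 - 2.0000i


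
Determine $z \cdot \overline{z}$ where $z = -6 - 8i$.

z * conjugate(z) = |z|^2 = a^2 + b^2
= (-6)^2 + (-8)^2 = 100


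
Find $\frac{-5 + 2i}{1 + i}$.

Multiply numerator and denominator by conjugate (1 - i):
= (-5 + 2i)(1 - i) / (1^2 + 1^2)
= (-3 + 7i) / 2
= -3/2 + (7/2)i


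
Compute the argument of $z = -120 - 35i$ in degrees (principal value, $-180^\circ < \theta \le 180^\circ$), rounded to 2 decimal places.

θ = arctan(b/a) = arctan(-35/-120) (quadrant-adjusted) = -163.74°


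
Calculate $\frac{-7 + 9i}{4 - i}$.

Multiply numerator and denominator by conjugate (4 + i):
= (-7 + 9i)(4 + i) / (4^2 + (-1)^2)
= (-37 + 29i) / 17
= -37/17 + (29/17)i


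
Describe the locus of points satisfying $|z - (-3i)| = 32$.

|z - z0| = r describes a circle centered at z0 with radius r
Here z0 = -3i and r = 32
Locus: Circle centered at (0, -3) with radius 32


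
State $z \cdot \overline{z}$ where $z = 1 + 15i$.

z * conjugate(z) = |z|^2 = a^2 + b^2
= 1^2 + 15^2 = 226


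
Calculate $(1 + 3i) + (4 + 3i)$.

(1 + 4) + (3 + 3)i = 5 + 6i


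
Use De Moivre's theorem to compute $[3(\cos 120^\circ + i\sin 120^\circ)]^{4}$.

By De Moivre: z^n = r^n(cos(nθ) + i sin(nθ))
= 3^4(cos(4*120°) + i sin(4*120°))
= 81(cos 120° + i sin 120°)
= -81/2 + (81*sqrt(3)/2)i


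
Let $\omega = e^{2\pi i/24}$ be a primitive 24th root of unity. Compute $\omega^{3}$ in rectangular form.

ω^3 = e^(2πi·3/24) = e^(i·1π/4)
= cos(1π/4) + i sin(1π/4)
= sqrt(2)/2 + (sqrt(2)/2)i


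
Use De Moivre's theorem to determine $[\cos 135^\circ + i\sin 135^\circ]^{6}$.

By De Moivre: z^n = r^n(cos(nθ) + i sin(nθ))
= 1^6(cos(6*135°) + i sin(6*135°))
= 1(cos 90° + i sin 90°)
= i


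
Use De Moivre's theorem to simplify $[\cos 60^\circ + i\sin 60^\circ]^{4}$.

By De Moivre: z^n = r^n(cos(nθ) + i sin(nθ))
= 1^4(cos(4*60°) + i sin(4*60°))
= 1(cos 240° + i sin 240°)
= -1/2 - (sqrt(3)/2)i


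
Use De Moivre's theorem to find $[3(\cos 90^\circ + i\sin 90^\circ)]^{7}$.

By De Moivre: z^n = r^n(cos(nθ) + i sin(nθ))
= 3^7(cos(7*90°) + i sin(7*90°))
= 2187(cos 270° + i sin 270°)
= -2187i


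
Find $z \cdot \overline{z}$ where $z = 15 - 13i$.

z * conjugate(z) = |z|^2 = a^2 + b^2
= 15^2 + (-13)^2 = 394


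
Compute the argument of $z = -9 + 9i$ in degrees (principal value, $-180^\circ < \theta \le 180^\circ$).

θ = arctan(b/a) = arctan(9/-9) (quadrant-adjusted) = 135°


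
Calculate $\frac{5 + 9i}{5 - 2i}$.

Multiply numerator and denominator by conjugate (5 + 2i):
= (5 + 9i)(5 + 2i) / (5^2 + (-2)^2)
= (7 + 55i) / 29
= 7/29 + (55/29)i


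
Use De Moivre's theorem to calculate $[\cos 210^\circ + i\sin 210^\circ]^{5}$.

By De Moivre: z^n = r^n(cos(nθ) + i sin(nθ))
= 1^5(cos(5*210°) + i sin(5*210°))
= 1(cos 330° + i sin 330°)
= sqrt(3)/2 - (1/2)i


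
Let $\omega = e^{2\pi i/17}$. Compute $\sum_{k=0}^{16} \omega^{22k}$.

Let ζ = ω^22 = e^(2πi·22/17). Since 17 ∤ 22, ζ ≠ 1.
Sum = Σ_{k=0}^{16} ζ^k = (ζ^17 - 1)/(ζ - 1) = (ω^{22·17} - 1)/(ζ - 1) = (1 - 1)/(ζ - 1) = 0


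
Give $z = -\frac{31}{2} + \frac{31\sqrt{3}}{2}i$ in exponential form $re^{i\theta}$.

r = |z| = sqrt((-31/2)^2 + (31*sqrt(3)/2)^2) = sqrt(961/4 + 2883/4) = sqrt(961) = 31
θ = arctan(b/a) = arctan(26.8468/-15.5) (quadrant-adjusted) = 120° = 2π/3
z = 31e^(i*2π/3)


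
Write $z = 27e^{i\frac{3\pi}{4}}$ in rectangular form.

a = r cos θ = 27 * -sqrt(2)/2 = -27*sqrt(2)/2
b = r sin θ = 27 * sqrt(2)/2 = 27*sqrt(2)/2
z = -27*sqrt(2)/2 + (27*sqrt(2)/2)i


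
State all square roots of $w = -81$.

|w| = 81, arg(w) = 180°
Root modulus = 81^(1/2) = 9
Root arguments: θ_k = (180° + 360°k)/2 for k = 0, 1, ..., 1
Roots: 9i, -9i


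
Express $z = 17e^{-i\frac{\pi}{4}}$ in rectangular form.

a = r cos θ = 17 * sqrt(2)/2 = 17*sqrt(2)/2
b = r sin θ = 17 * -sqrt(2)/2 = -17*sqrt(2)/2
z = 17*sqrt(2)/2 - (17*sqrt(2)/2)i


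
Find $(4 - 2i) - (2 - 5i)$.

(4 - 2) + (-2 - (-5))i = 2 + 3i


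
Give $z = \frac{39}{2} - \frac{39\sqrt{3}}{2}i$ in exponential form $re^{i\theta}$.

r = |z| = sqrt((39/2)^2 + (-39*sqrt(3)/2)^2) = sqrt(1521/4 + 4563/4) = sqrt(1521) = 39
θ = arctan(b/a) = arctan(-33.775/19.5) (quadrant-adjusted) = -60° = -π/3
z = 39e^(-i*π/3)


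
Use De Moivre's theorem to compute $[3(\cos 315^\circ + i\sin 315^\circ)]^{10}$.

By De Moivre: z^n = r^n(cos(nθ) + i sin(nθ))
= 3^10(cos(10*315°) + i sin(10*315°))
= 59049(cos 270° + i sin 270°)
= -59049i


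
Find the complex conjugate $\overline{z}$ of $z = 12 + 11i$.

If z = a + bi, then conjugate(z) = a - bi
conjugate(12 + 11i) = 12 - 11i


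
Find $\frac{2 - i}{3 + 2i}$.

Multiply numerator and denominator by conjugate (3 - 2i):
= (2 - i)(3 - 2i) / (3^2 + 2^2)
= (4 - 7i) / 13
= 4/13 - (7/13)i


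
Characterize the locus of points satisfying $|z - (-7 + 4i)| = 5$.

|z - z0| = r describes a circle centered at z0 with radius r
Here z0 = -7 + 4i and r = 5
Locus: Circle centered at (-7, 4) with radius 5


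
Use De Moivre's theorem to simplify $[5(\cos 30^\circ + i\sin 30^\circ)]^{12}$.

By De Moivre: z^n = r^n(cos(nθ) + i sin(nθ))
= 5^12(cos(12*30°) + i sin(12*30°))
= 244140625(cos 0° + i sin 0°)
= 244140625


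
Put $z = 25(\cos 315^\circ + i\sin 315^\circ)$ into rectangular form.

a = r cos θ = 25 * sqrt(2)/2 = 25*sqrt(2)/2
b = r sin θ = 25 * -sqrt(2)/2 = -25*sqrt(2)/2
z = 25*sqrt(2)/2 - (25*sqrt(2)/2)i


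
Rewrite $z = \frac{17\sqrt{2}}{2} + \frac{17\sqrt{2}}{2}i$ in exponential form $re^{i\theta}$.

r = |z| = sqrt((17*sqrt(2)/2)^2 + (17*sqrt(2)/2)^2) = sqrt(289/2 + 289/2) = sqrt(289) = 17
θ = arctan(b/a) = arctan(12.0208/12.0208) (quadrant-adjusted) = 45° = π/4
z = 17e^(i*π/4)


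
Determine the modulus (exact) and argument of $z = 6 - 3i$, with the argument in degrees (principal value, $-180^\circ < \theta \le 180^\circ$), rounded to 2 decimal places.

|z| = sqrt(6^2 + (-3)^2) = sqrt(45)
arg(z) = arctan(b/a) = arctan(-3/6) (quadrant-adjusted) = -26.57°


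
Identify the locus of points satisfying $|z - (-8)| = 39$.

|z - z0| = r describes a circle centered at z0 with radius r
Here z0 = -8 and r = 39
Locus: Circle centered at (-8, 0) with radius 39


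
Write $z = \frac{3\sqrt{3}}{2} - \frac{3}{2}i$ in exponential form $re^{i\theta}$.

r = |z| = sqrt((3*sqrt(3)/2)^2 + (-3/2)^2) = sqrt(27/4 + 9/4) = sqrt(9) = 3
θ = arctan(b/a) = arctan(-1.5/2.5981) (quadrant-adjusted) = -30° = -π/6
z = 3e^(-i*π/6)


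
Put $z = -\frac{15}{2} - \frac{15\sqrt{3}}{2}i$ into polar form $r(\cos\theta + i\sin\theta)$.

r = |z| = sqrt(a^2 + b^2) = sqrt((-15/2)^2 + (-15*sqrt(3)/2)^2) = sqrt(225/4 + 675/4) = sqrt(225) = 15
θ = arctan(b/a) = arctan(-12.9904/-7.5) (quadrant-adjusted) = 240°
z = 15(cos 240° + i sin 240°)


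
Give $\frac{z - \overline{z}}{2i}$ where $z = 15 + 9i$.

z - conjugate(z) = 2bi
(z - conjugate(z))/(2i) = 2bi/(2i) = b = 9


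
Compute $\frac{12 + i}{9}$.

Divisor is real, so divide each part by 9:
= 4/3 + (1/9)i


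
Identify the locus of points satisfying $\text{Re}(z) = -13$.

Re(z) = x where z = x + yi; the equation x = -13 is satisfied by all points with that x-coordinate
Locus: Vertical line x = -13


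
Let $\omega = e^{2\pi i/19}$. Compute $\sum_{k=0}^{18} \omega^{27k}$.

Let ζ = ω^27 = e^(2πi·27/19). Since 19 ∤ 27, ζ ≠ 1.
Sum = Σ_{k=0}^{18} ζ^k = (ζ^19 - 1)/(ζ - 1) = (ω^{27·19} - 1)/(ζ - 1) = (1 - 1)/(ζ - 1) = 0


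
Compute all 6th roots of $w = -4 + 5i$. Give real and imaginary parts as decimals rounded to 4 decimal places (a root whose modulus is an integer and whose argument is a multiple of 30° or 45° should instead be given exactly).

|w| = sqrt(41) ≈ 6.403124, arg(w) ≈ 128.659808°
Root modulus = sqrt(41)^(1/6) ≈ 1.362695
Root arguments: θ_k = (arg(w) + 360°k)/6 for k = 0, 1, ..., 5
Compute each root as (root modulus)(cos θ_k + i sin θ_k) using full-precision intermediates, then round to 4 decimal places.
Roots: 1.2684 + 0.4982i, 0.2028 + 1.3475i, -1.0656 + 0.8494i, -1.2684 - 0.4982i, -0.2028 - 1.3475i, 1.0656 - 0.8494i


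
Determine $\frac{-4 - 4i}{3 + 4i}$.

Multiply numerator and denominator by conjugate (3 - 4i):
= (-4 - 4i)(3 - 4i) / (3^2 + 4^2)
= (-28 + 4i) / 25
= -28/25 + (4/25)i


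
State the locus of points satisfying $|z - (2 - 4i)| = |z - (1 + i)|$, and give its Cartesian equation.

|z - z1| = |z - z2| means z is equidistant from z1 and z2,
i.e. the perpendicular bisector of the segment from (2, -4) to (1, 1) (midpoint (3/2, -3/2)).
With z = x + yi, square both sides:
(x - 2)^2 + (y - (-4))^2 = (x - 1)^2 + (y - 1)^2
The x^2 and y^2 terms cancel: -2x + 10y = 2 - 20 = -18
Simplify: x - 5y = 9
Locus: Perpendicular bisector of the segment from (2, -4) to (1, 1): the line x - 5y = 9


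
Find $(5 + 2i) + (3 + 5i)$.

(5 + 3) + (2 + 5)i = 8 + 7i


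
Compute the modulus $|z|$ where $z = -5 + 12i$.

|z| = sqrt(a^2 + b^2) = sqrt((-5)^2 + 12^2) = sqrt(169) = 13


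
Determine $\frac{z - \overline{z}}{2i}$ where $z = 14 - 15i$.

z - conjugate(z) = 2bi
(z - conjugate(z))/(2i) = 2bi/(2i) = b = -15


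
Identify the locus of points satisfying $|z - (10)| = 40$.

|z - z0| = r describes a circle centered at z0 with radius r
Here z0 = 10 and r = 40
Locus: Circle centered at (10, 0) with radius 40


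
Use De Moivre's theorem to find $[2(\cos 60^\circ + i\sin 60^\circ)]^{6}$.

By De Moivre: z^n = r^n(cos(nθ) + i sin(nθ))
= 2^6(cos(6*60°) + i sin(6*60°))
= 64(cos 0° + i sin 0°)
= 64


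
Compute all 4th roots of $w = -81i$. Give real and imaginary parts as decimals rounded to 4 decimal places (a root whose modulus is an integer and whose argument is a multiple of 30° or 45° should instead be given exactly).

|w| = 81, arg(w) = 270°
Root modulus = 81^(1/4) = 3
Root arguments: θ_k = (270° + 360°k)/4 for k = 0, 1, ..., 3
Compute each root as (root modulus)(cos θ_k + i sin θ_k) using full-precision intermediates, then round to 4 decimal places.
Roots: 1.1481 + 2.7716i, -2.7716 + 1.1481i, -1.1481 - 2.7716i, 2.7716 - 1.1481i


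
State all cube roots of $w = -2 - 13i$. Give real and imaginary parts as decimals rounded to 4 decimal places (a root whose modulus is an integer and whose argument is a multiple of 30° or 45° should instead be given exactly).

|w| = sqrt(173) ≈ 13.152946, arg(w) ≈ 261.253838°
Root modulus = sqrt(173)^(1/3) ≈ 2.360520
Root arguments: θ_k = (arg(w) + 360°k)/3 for k = 0, 1, ..., 2
Compute each root as (root modulus)(cos θ_k + i sin θ_k) using full-precision intermediates, then round to 4 decimal places.
Roots: 0.1201 + 2.3575i, -2.1017 - 1.0748i, 1.9816 - 1.2827i


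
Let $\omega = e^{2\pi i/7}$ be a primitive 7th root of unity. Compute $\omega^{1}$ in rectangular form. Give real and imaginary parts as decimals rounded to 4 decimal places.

ω^1 = e^(2πi·1/7) = e^(i·2π/7)
= cos(2π/7) + i sin(2π/7)
= 0.6235 + 0.7818i


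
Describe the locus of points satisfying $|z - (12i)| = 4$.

|z - z0| = r describes a circle centered at z0 with radius r
Here z0 = 12i and r = 4
Locus: Circle centered at (0, 12) with radius 4


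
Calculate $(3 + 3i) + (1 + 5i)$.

(3 + 1) + (3 + 5)i = 4 + 8i


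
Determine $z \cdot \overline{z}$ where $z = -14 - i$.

z * conjugate(z) = |z|^2 = a^2 + b^2
= (-14)^2 + (-1)^2 = 197


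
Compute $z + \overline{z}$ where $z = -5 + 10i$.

z + conjugate(z) = (a + bi) + (a - bi) = 2a
= 2 * (-5) = -10


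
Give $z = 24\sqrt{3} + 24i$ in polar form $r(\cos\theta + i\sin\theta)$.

r = |z| = sqrt(a^2 + b^2) = sqrt((24*sqrt(3))^2 + (24)^2) = sqrt(1728 + 576) = sqrt(2304) = 48
θ = arctan(b/a) = arctan(24/41.5692) (quadrant-adjusted) = 30°
z = 48(cos 30° + i sin 30°)


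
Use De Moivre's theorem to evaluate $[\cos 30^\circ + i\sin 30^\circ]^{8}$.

By De Moivre: z^n = r^n(cos(nθ) + i sin(nθ))
= 1^8(cos(8*30°) + i sin(8*30°))
= 1(cos 240° + i sin 240°)
= -1/2 - (sqrt(3)/2)i


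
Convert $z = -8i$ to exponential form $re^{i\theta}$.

r = |z| = sqrt((0)^2 + (-8)^2) = sqrt(0 + 64) = sqrt(64) = 8
a = 0 and b < 0, so z lies on the negative imaginary axis: θ = -90° = -π/2
z = 8e^(-i*π/2)


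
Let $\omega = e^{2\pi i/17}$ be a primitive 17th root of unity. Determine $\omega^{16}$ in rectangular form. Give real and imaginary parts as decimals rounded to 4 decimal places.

ω^16 = e^(2πi·16/17) = e^(i·32π/17)
= cos(32π/17) + i sin(32π/17)
= 0.9325 - 0.3612i


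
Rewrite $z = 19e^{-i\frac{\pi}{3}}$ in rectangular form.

a = r cos θ = 19 * 1/2 = 19/2
b = r sin θ = 19 * -sqrt(3)/2 = -19*sqrt(3)/2
z = 19/2 - (19*sqrt(3)/2)i


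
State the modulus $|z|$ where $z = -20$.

|z| = sqrt(a^2 + b^2) = sqrt((-20)^2 + 0^2) = sqrt(400) = 20


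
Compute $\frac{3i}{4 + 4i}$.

Multiply numerator and denominator by conjugate (4 - 4i):
= (3i)(4 - 4i) / (4^2 + 4^2)
= (12 + 12i) / 32
Divide through by 4: (3 + 3i) / 8
= 3/8 + (3/8)i


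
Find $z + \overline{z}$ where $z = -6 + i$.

z + conjugate(z) = (a + bi) + (a - bi) = 2a
= 2 * (-6) = -12


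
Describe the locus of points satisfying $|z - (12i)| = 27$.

|z - z0| = r describes a circle centered at z0 with radius r
Here z0 = 12i and r = 27
Locus: Circle centered at (0, 12) with radius 27


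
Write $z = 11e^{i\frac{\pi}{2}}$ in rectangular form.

a = r cos θ = 11 * 0 = 0
b = r sin θ = 11 * 1 = 11
z = 11i


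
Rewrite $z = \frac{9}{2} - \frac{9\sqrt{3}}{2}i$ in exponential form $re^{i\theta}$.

r = |z| = sqrt((9/2)^2 + (-9*sqrt(3)/2)^2) = sqrt(81/4 + 243/4) = sqrt(81) = 9
θ = arctan(b/a) = arctan(-7.7942/4.5) (quadrant-adjusted) = -60° = -π/3
z = 9e^(-i*π/3)


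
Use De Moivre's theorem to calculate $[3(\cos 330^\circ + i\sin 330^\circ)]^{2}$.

By De Moivre: z^n = r^n(cos(nθ) + i sin(nθ))
= 3^2(cos(2*330°) + i sin(2*330°))
= 9(cos 300° + i sin 300°)
= 9/2 - (9*sqrt(3)/2)i


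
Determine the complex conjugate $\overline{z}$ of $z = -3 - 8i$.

If z = a + bi, then conjugate(z) = a - bi
conjugate(-3 - 8i) = -3 + 8i


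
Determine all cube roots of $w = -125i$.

|w| = 125, arg(w) = 270°
Root modulus = 125^(1/3) = 5
Root arguments: θ_k = (270° + 360°k)/3 for k = 0, 1, ..., 2
Roots: 5i, -5*sqrt(3)/2 - (5/2)i, 5*sqrt(3)/2 - (5/2)i


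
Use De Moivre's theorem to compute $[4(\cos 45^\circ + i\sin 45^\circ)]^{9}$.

By De Moivre: z^n = r^n(cos(nθ) + i sin(nθ))
= 4^9(cos(9*45°) + i sin(9*45°))
= 262144(cos 45° + i sin 45°)
= 131072*sqrt(2) + 131072*sqrt(2)i


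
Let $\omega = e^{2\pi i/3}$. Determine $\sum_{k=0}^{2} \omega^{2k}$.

Let ζ = ω^2 = e^(2πi·2/3). Since 3 ∤ 2, ζ ≠ 1.
Sum = Σ_{k=0}^{2} ζ^k = (ζ^3 - 1)/(ζ - 1) = (ω^{2·3} - 1)/(ζ - 1) = (1 - 1)/(ζ - 1) = 0


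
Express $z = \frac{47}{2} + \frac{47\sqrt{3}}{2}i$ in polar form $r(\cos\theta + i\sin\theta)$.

r = |z| = sqrt(a^2 + b^2) = sqrt((47/2)^2 + (47*sqrt(3)/2)^2) = sqrt(2209/4 + 6627/4) = sqrt(2209) = 47
θ = arctan(b/a) = arctan(40.7032/23.5) (quadrant-adjusted) = 60°
z = 47(cos 60° + i sin 60°)


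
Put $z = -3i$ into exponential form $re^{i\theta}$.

r = |z| = sqrt((0)^2 + (-3)^2) = sqrt(0 + 9) = sqrt(9) = 3
a = 0 and b < 0, so z lies on the negative imaginary axis: θ = -90° = -π/2
z = 3e^(-i*π/2)


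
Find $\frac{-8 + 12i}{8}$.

Divisor is real, so divide each part by 8:
= -1 + (3/2)i


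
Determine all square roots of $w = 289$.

|w| = 289, arg(w) = 0°
Root modulus = 289^(1/2) = 17
Root arguments: θ_k = (0° + 360°k)/2 for k = 0, 1, ..., 1
Roots: 17, -17


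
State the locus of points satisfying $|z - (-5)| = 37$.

|z - z0| = r describes a circle centered at z0 with radius r
Here z0 = -5 and r = 37
Locus: Circle centered at (-5, 0) with radius 37


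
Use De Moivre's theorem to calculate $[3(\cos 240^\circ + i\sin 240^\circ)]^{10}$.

By De Moivre: z^n = r^n(cos(nθ) + i sin(nθ))
= 3^10(cos(10*240°) + i sin(10*240°))
= 59049(cos 240° + i sin 240°)
= -59049/2 - (59049*sqrt(3)/2)i


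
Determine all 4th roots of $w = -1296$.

|w| = 1296, arg(w) = 180°
Root modulus = 1296^(1/4) = 6
Root arguments: θ_k = (180° + 360°k)/4 for k = 0, 1, ..., 3
Roots: 3*sqrt(2) + 3*sqrt(2)i, -3*sqrt(2) + 3*sqrt(2)i, -3*sqrt(2) - 3*sqrt(2)i, 3*sqrt(2) - 3*sqrt(2)i


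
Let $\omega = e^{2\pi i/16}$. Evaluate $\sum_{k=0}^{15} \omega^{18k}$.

Let ζ = ω^18 = e^(2πi·18/16). Since 16 ∤ 18, ζ ≠ 1.
Sum = Σ_{k=0}^{15} ζ^k = (ζ^16 - 1)/(ζ - 1) = (ω^{18·16} - 1)/(ζ - 1) = (1 - 1)/(ζ - 1) = 0


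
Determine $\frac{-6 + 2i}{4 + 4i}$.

Multiply numerator and denominator by conjugate (4 - 4i):
= (-6 + 2i)(4 - 4i) / (4^2 + 4^2)
= (-16 + 32i) / 32
Divide through by 16: (-1 + 2i) / 2
= -1/2 + i


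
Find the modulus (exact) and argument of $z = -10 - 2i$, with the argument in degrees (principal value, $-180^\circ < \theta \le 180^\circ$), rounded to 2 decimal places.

|z| = sqrt((-10)^2 + (-2)^2) = sqrt(104)
arg(z) = arctan(b/a) = arctan(-2/-10) (quadrant-adjusted) = -168.69°


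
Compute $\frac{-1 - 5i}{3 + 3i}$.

Multiply numerator and denominator by conjugate (3 - 3i):
= (-1 - 5i)(3 - 3i) / (3^2 + 3^2)
= (-18 - 12i) / 18
Divide through by 6: (-3 - 2i) / 3
= -1 - (2/3)i


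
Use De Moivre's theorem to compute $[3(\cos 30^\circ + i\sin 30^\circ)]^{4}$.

By De Moivre: z^n = r^n(cos(nθ) + i sin(nθ))
= 3^4(cos(4*30°) + i sin(4*30°))
= 81(cos 120° + i sin 120°)
= -81/2 + (81*sqrt(3)/2)i


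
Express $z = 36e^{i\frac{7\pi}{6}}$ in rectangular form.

a = r cos θ = 36 * -sqrt(3)/2 = -18*sqrt(3)
b = r sin θ = 36 * -1/2 = -18
z = -18*sqrt(3) - 18i


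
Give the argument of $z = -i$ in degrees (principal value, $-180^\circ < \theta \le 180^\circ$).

a = 0 and b < 0, so z lies on the negative imaginary axis: θ = -90°


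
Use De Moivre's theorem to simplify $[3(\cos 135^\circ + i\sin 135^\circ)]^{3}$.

By De Moivre: z^n = r^n(cos(nθ) + i sin(nθ))
= 3^3(cos(3*135°) + i sin(3*135°))
= 27(cos 45° + i sin 45°)
= 27*sqrt(2)/2 + (27*sqrt(2)/2)i


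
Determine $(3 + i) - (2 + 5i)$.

(3 - 2) + (1 - 5)i = 1 - 4i
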